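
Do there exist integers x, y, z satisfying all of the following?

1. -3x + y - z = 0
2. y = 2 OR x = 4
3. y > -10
Yes

Take x = 0, y = 2, z = 2. Substituting into each constraint:
  (1) -3(0) + 2 + (-2) = 0 ✓
  (2) y = 2, target 2 ✓ (first branch holds)
  (3) 2 > -10 ✓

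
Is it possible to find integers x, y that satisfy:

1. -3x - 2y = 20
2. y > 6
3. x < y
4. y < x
No

A contradictory subset is {x < y, y < x}. No integer assignment can satisfy these jointly:

  - x < y: bounds one variable relative to another variable
  - y < x: bounds one variable relative to another variable

Direct contradiction: y > x and x > y cannot both hold.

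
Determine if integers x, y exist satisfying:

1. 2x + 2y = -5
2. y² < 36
No

Even the single constraint (2x + 2y = -5) is infeasible over the integers.

  - 2x + 2y = -5: every term on the left is divisible by 2, so the LHS ≡ 0 (mod 2), but the RHS -5 is not — no integer solution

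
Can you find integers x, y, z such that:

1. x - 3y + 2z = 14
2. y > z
Yes

Take x = 17, y = 1, z = 0. Substituting into each constraint:
  (1) 17 - 3(1) + 2(0) = 14 ✓
  (2) 1 > 0 ✓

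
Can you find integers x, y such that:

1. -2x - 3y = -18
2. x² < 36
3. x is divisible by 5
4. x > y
No

A contradictory subset is {-2x - 3y = -18, x² < 36, x > y}. No integer assignment can satisfy these jointly:

  - -2x - 3y = -18: is a linear equation tying the variables together
  - x² < 36: restricts x to |x| ≤ 5
  - x > y: bounds one variable relative to another variable

The bounds confine x to {-5, -4, -3, -2, -1, 0, 1, 2, 3, 4, 5}. For each value, substitute into the equation:
  • x = -5: the equation gives -3y = -28, so y would not be an integer.
  • x = -4: the equation gives -3y = -26, so y would not be an integer.
  • x = -3: the equation forces y = 8, but x > y fails since -3 ≤ 8.
  • x = -2: the equation gives -3y = -22, so y would not be an integer.
  • x = -1: the equation gives -3y = -20, so y would not be an integer.
  • x = 0: the equation forces y = 6, but x > y fails since 0 ≤ 6.
  • x = 1: the equation gives -3y = -16, so y would not be an integer.
  • x = 2: the equation gives -3y = -14, so y would not be an integer.
  • x = 3: the equation forces y = 4, but x > y fails since 3 ≤ 4.
  • x = 4: the equation gives -3y = -10, so y would not be an integer.
  • x = 5: the equation gives -3y = -8, so y would not be an integer.
Every case fails, so no integer solution exists.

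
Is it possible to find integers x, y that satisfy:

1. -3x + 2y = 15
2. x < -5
Yes

Take x = -7, y = -3. Substituting into each constraint:
  (1) -3(-7) + 2(-3) = 15 ✓
  (2) -7 < -5 ✓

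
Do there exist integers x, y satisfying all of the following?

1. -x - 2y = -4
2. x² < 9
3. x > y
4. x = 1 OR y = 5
No

A contradictory subset is {-x - 2y = -4, x > y, x = 1 OR y = 5}. No integer assignment can satisfy these jointly:

  - -x - 2y = -4: is a linear equation tying the variables together
  - x > y: bounds one variable relative to another variable
  - x = 1 OR y = 5: forces a choice: either x = 1 or y = 5

Split on the disjunction (x = 1 OR y = 5):
  • If x = 1: with x = 1, every remaining term of the linear equation is divisible by 2, so the left side is ≡ 0 (mod 2); but the right side -3 ≡ 1 (mod 2). No integers can satisfy it.
  • If y = 5: the equation forces x = -6, giving (y, x) = (5, -6), which violates x > y.
Both branches are infeasible, so the system has no integer solution.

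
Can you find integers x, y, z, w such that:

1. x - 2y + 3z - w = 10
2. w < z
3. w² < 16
Yes

Take x = 7, y = 0, z = 1, w = 0. Substituting into each constraint:
  (1) 7 - 2(0) + 3(1) + 0 = 10 ✓
  (2) 0 < 1 ✓
  (3) w² = (0)² = 0, and 0 < 16 ✓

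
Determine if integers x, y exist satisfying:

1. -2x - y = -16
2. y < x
Yes

Take x = 6, y = 4. Substituting into each constraint:
  (1) -2(6) + (-4) = -16 ✓
  (2) 4 < 6 ✓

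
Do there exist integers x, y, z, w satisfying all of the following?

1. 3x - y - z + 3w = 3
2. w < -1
Yes

Take x = 3, y = 0, z = 0, w = -2. Substituting into each constraint:
  (1) 3(3) + 0 + 0 + 3(-2) = 3 ✓
  (2) -2 < -1 ✓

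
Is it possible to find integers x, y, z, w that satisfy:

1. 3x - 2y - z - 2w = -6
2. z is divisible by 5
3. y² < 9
Yes

Take x = -2, y = 0, z = 0, w = 0. Substituting into each constraint:
  (1) 3(-2) - 2(0) + 0 - 2(0) = -6 ✓
  (2) 0 = 5 × 0, remainder 0 ✓
  (3) y² = (0)² = 0, and 0 < 9 ✓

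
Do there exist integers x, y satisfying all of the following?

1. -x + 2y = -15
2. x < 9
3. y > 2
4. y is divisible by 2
No

A contradictory subset is {-x + 2y = -15, x < 9, y > 2}. No integer assignment can satisfy these jointly:

  - -x + 2y = -15: is a linear equation tying the variables together
  - x < 9: bounds one variable relative to a constant
  - y > 2: bounds one variable relative to a constant

Range argument: with x ∈ [−∞, 8], y ∈ [3, ∞], the left side of the equation is at least -2, but the right side is -15 < -2. No integer solution exists.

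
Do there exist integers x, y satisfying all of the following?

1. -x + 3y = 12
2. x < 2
Yes

Take x = 0, y = 4. Substituting into each constraint:
  (1) 0 + 3(4) = 12 ✓
  (2) 0 < 2 ✓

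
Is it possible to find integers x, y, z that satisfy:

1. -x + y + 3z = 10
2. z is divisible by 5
Yes

Take x = -10, y = 0, z = 0. Substituting into each constraint:
  (1) 10 + 0 + 3(0) = 10 ✓
  (2) 0 = 5 × 0, remainder 0 ✓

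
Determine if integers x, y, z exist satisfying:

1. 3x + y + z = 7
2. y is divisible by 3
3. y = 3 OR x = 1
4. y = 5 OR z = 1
Yes

Take x = 1, y = 3, z = 1. Substituting into each constraint:
  (1) 3(1) + 3 + 1 = 7 ✓
  (2) 3 = 3 × 1, remainder 0 ✓
  (3) y = 3, target 3 ✓ (first branch holds)
  (4) z = 1, target 1 ✓ (second branch holds)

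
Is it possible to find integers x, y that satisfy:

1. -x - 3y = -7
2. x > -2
Yes

Take x = 1, y = 2. Substituting into each constraint:
  (1) (-1) - 3(2) = -7 ✓
  (2) 1 > -2 ✓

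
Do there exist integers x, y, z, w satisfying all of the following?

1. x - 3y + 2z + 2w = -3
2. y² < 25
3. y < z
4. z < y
No

A contradictory subset is {y < z, z < y}. No integer assignment can satisfy these jointly:

  - y < z: bounds one variable relative to another variable
  - z < y: bounds one variable relative to another variable

Direct contradiction: z > y and y > z cannot both hold.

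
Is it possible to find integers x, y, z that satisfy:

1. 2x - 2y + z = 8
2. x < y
Yes

Take x = 0, y = 1, z = 10. Substituting into each constraint:
  (1) 2(0) - 2(1) + 10 = 8 ✓
  (2) 0 < 1 ✓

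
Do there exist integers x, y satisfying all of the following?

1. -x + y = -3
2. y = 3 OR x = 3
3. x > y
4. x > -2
Yes

Take x = 3, y = 0. Substituting into each constraint:
  (1) (-3) + 0 = -3 ✓
  (2) x = 3, target 3 ✓ (second branch holds)
  (3) 3 > 0 ✓
  (4) 3 > -2 ✓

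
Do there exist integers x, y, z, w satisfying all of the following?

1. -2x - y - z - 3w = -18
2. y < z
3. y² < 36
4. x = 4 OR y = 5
Yes

Take x = 4, y = -3, z = -2, w = 5. Substituting into each constraint:
  (1) -2(4) + 3 + 2 - 3(5) = -18 ✓
  (2) -3 < -2 ✓
  (3) y² = (-3)² = 9, and 9 < 36 ✓
  (4) x = 4, target 4 ✓ (first branch holds)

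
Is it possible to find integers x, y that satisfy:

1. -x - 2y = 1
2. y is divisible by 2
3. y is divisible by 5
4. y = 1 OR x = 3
No

A contradictory subset is {-x - 2y = 1, y is divisible by 5, y = 1 OR x = 3}. No integer assignment can satisfy these jointly:

  - -x - 2y = 1: is a linear equation tying the variables together
  - y is divisible by 5: restricts y to multiples of 5
  - y = 1 OR x = 3: forces a choice: either y = 1 or x = 3

Split on the disjunction (y = 1 OR x = 3):
  • If y = 1: this contradicts the divisibility constraint — 1 is not a multiple of 5.
  • If x = 3: with x = 3, writing y = 5y', every remaining term of the linear equation is divisible by 10, so the left side is ≡ 0 (mod 10); but the right side 4 ≡ 4 (mod 10). No integers can satisfy it.
Both branches are infeasible, so the system has no integer solution.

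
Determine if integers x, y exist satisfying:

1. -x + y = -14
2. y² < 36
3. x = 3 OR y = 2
Yes

Take x = 16, y = 2. Substituting into each constraint:
  (1) (-16) + 2 = -14 ✓
  (2) y² = (2)² = 4, and 4 < 36 ✓
  (3) y = 2, target 2 ✓ (second branch holds)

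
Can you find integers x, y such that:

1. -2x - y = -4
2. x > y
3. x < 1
No

The full constraint system is jointly infeasible over the integers. Each constraint and what it forces:

  - -2x - y = -4: is a linear equation tying the variables together
  - x > y: bounds one variable relative to another variable
  - x < 1: bounds one variable relative to a constant

Propagating the comparison: y < x and x ≤ 0 give y ≤ -1. Range argument: with x ∈ [−∞, 0], y ∈ [−∞, -1], the left side of the equation is at least 1, but the right side is -4 < 1. No integer solution exists.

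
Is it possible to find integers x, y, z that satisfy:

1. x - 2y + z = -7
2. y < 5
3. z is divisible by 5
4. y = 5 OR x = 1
Yes

Take x = 1, y = 4, z = 0. Substituting into each constraint:
  (1) 1 - 2(4) + 0 = -7 ✓
  (2) 4 < 5 ✓
  (3) 0 = 5 × 0, remainder 0 ✓
  (4) x = 1, target 1 ✓ (second branch holds)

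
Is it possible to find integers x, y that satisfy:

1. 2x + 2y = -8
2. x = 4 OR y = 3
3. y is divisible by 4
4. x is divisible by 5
No

A contradictory subset is {2x + 2y = -8, x = 4 OR y = 3, x is divisible by 5}. No integer assignment can satisfy these jointly:

  - 2x + 2y = -8: is a linear equation tying the variables together
  - x = 4 OR y = 3: forces a choice: either x = 4 or y = 3
  - x is divisible by 5: restricts x to multiples of 5

Split on the disjunction (x = 4 OR y = 3):
  • If x = 4: this contradicts the divisibility constraint — 4 is not a multiple of 5.
  • If y = 3: with y = 3, writing x = 5x', every remaining term of the linear equation is divisible by 10, so the left side is ≡ 0 (mod 10); but the right side -14 ≡ 6 (mod 10). No integers can satisfy it.
Both branches are infeasible, so the system has no integer solution.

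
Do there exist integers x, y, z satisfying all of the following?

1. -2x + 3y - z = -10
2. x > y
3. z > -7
Yes

Take x = 0, y = -1, z = 7. Substituting into each constraint:
  (1) -2(0) + 3(-1) + (-7) = -10 ✓
  (2) 0 > -1 ✓
  (3) 7 > -7 ✓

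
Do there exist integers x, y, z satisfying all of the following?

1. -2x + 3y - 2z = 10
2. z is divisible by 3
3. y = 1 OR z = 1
No

The full constraint system is jointly infeasible over the integers. Each constraint and what it forces:

  - -2x + 3y - 2z = 10: is a linear equation tying the variables together
  - z is divisible by 3: restricts z to multiples of 3
  - y = 1 OR z = 1: forces a choice: either y = 1 or z = 1

Split on the disjunction (y = 1 OR z = 1):
  • If y = 1: with y = 1, writing z = 3z', every remaining term of the linear equation is divisible by 2, so the left side is ≡ 0 (mod 2); but the right side 7 ≡ 1 (mod 2). No integers can satisfy it.
  • If z = 1: this contradicts the divisibility constraint — 1 is not a multiple of 3.
Both branches are infeasible, so the system has no integer solution.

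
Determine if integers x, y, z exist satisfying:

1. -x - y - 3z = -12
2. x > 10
Yes

Take x = 12, y = 0, z = 0. Substituting into each constraint:
  (1) (-12) + 0 - 3(0) = -12 ✓
  (2) 12 > 10 ✓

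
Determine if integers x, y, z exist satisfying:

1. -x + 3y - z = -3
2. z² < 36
Yes

Take x = 0, y = -1, z = 0. Substituting into each constraint:
  (1) 0 + 3(-1) + 0 = -3 ✓
  (2) z² = (0)² = 0, and 0 < 36 ✓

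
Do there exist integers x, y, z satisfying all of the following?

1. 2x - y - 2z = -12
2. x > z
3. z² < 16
Yes

Take x = 0, y = 14, z = -1. Substituting into each constraint:
  (1) 2(0) + (-14) - 2(-1) = -12 ✓
  (2) 0 > -1 ✓
  (3) z² = (-1)² = 1, and 1 < 16 ✓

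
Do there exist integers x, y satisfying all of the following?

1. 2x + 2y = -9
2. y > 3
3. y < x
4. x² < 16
No

Even the single constraint (2x + 2y = -9) is infeasible over the integers.

  - 2x + 2y = -9: every term on the left is divisible by 2, so the LHS ≡ 0 (mod 2), but the RHS -9 is not — no integer solution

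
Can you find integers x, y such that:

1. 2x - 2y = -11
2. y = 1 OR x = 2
No

Even the single constraint (2x - 2y = -11) is infeasible over the integers.

  - 2x - 2y = -11: every term on the left is divisible by 2, so the LHS ≡ 0 (mod 2), but the RHS -11 is not — no integer solution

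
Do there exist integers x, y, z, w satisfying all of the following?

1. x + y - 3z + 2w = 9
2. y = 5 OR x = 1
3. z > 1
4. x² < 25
Yes

Take x = 1, y = 0, z = 2, w = 7. Substituting into each constraint:
  (1) 1 + 0 - 3(2) + 2(7) = 9 ✓
  (2) x = 1, target 1 ✓ (second branch holds)
  (3) 2 > 1 ✓
  (4) x² = (1)² = 1, and 1 < 25 ✓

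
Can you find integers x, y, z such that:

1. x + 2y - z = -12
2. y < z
Yes

Take x = -10, y = -1, z = 0. Substituting into each constraint:
  (1) (-10) + 2(-1) + 0 = -12 ✓
  (2) -1 < 0 ✓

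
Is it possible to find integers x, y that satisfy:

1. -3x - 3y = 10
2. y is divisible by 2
No

Even the single constraint (-3x - 3y = 10) is infeasible over the integers.

  - -3x - 3y = 10: every term on the left is divisible by 3, so the LHS ≡ 0 (mod 3), but the RHS 10 is not — no integer solution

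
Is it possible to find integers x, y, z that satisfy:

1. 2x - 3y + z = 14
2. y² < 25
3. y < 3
Yes

Take x = 0, y = 0, z = 14. Substituting into each constraint:
  (1) 2(0) - 3(0) + 14 = 14 ✓
  (2) y² = (0)² = 0, and 0 < 25 ✓
  (3) 0 < 3 ✓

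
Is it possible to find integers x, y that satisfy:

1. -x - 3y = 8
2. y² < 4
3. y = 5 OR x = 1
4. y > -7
No

A contradictory subset is {-x - 3y = 8, y² < 4, y = 5 OR x = 1}. No integer assignment can satisfy these jointly:

  - -x - 3y = 8: is a linear equation tying the variables together
  - y² < 4: restricts y to |y| ≤ 1
  - y = 5 OR x = 1: forces a choice: either y = 5 or x = 1

Split on the disjunction (y = 5 OR x = 1):
  • If y = 5: this contradicts y² < 4, which requires |y| ≤ 1.
  • If x = 1: the equation forces y = -3, but y² < 4 requires |y| ≤ 1.
Both branches are infeasible, so the system has no integer solution.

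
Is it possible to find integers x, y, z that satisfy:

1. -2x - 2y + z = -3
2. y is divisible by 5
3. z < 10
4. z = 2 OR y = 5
Yes

Take x = -2, y = 5, z = 3. Substituting into each constraint:
  (1) -2(-2) - 2(5) + 3 = -3 ✓
  (2) 5 = 5 × 1, remainder 0 ✓
  (3) 3 < 10 ✓
  (4) y = 5, target 5 ✓ (second branch holds)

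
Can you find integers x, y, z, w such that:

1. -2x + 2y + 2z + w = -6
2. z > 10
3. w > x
Yes

Take x = -1, y = -15, z = 11, w = 0. Substituting into each constraint:
  (1) -2(-1) + 2(-15) + 2(11) + 0 = -6 ✓
  (2) 11 > 10 ✓
  (3) 0 > -1 ✓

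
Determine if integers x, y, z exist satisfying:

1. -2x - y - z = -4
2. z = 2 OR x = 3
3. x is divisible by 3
Yes

Take x = 3, y = -3, z = 1. Substituting into each constraint:
  (1) -2(3) + 3 + (-1) = -4 ✓
  (2) x = 3, target 3 ✓ (second branch holds)
  (3) 3 = 3 × 1, remainder 0 ✓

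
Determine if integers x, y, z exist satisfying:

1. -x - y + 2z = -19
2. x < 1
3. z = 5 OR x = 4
Yes

Take x = 0, y = 29, z = 5. Substituting into each constraint:
  (1) 0 + (-29) + 2(5) = -19 ✓
  (2) 0 < 1 ✓
  (3) z = 5, target 5 ✓ (first branch holds)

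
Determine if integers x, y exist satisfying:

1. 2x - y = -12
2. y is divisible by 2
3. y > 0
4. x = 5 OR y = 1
Yes

Take x = 5, y = 22. Substituting into each constraint:
  (1) 2(5) + (-22) = -12 ✓
  (2) 22 = 2 × 11, remainder 0 ✓
  (3) 22 > 0 ✓
  (4) x = 5, target 5 ✓ (first branch holds)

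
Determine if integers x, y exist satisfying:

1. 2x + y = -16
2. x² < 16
Yes

Take x = 0, y = -16. Substituting into each constraint:
  (1) 2(0) + (-16) = -16 ✓
  (2) x² = (0)² = 0, and 0 < 16 ✓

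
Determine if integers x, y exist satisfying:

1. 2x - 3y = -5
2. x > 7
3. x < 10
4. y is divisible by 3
No

The full constraint system is jointly infeasible over the integers. Each constraint and what it forces:

  - 2x - 3y = -5: is a linear equation tying the variables together
  - x > 7: bounds one variable relative to a constant
  - x < 10: bounds one variable relative to a constant
  - y is divisible by 3: restricts y to multiples of 3

The bounds confine x to {8, 9}. For each value, substitute into the equation:
  • x = 8: the equation forces y = 7, but 3 does not divide 7.
  • x = 9: the equation gives -3y = -23, so y would not be an integer.
Every case fails, so no integer solution exists.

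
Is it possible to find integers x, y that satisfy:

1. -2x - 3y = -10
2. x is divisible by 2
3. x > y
Yes

Take x = 8, y = -2. Substituting into each constraint:
  (1) -2(8) - 3(-2) = -10 ✓
  (2) 8 = 2 × 4, remainder 0 ✓
  (3) 8 > -2 ✓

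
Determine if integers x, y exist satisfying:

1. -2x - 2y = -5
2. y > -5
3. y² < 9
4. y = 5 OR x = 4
No

Even the single constraint (-2x - 2y = -5) is infeasible over the integers.

  - -2x - 2y = -5: every term on the left is divisible by 2, so the LHS ≡ 0 (mod 2), but the RHS -5 is not — no integer solution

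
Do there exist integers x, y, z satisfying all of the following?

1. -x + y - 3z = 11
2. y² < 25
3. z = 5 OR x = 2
Yes

Take x = -27, y = -1, z = 5. Substituting into each constraint:
  (1) 27 + (-1) - 3(5) = 11 ✓
  (2) y² = (-1)² = 1, and 1 < 25 ✓
  (3) z = 5, target 5 ✓ (first branch holds)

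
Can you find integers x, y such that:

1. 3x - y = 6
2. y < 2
Yes

Take x = 2, y = 0. Substituting into each constraint:
  (1) 3(2) + 0 = 6 ✓
  (2) 0 < 2 ✓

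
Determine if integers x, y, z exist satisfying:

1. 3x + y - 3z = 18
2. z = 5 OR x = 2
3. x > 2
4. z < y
Yes

Take x = 9, y = 6, z = 5. Substituting into each constraint:
  (1) 3(9) + 6 - 3(5) = 18 ✓
  (2) z = 5, target 5 ✓ (first branch holds)
  (3) 9 > 2 ✓
  (4) 5 < 6 ✓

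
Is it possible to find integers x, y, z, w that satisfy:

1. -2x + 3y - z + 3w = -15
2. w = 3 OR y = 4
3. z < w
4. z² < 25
Yes

Take x = 11, y = 0, z = 2, w = 3. Substituting into each constraint:
  (1) -2(11) + 3(0) + (-2) + 3(3) = -15 ✓
  (2) w = 3, target 3 ✓ (first branch holds)
  (3) 2 < 3 ✓
  (4) z² = (2)² = 4, and 4 < 25 ✓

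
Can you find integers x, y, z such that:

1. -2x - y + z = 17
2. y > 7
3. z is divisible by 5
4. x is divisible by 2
Yes

Take x = -14, y = 11, z = 0. Substituting into each constraint:
  (1) -2(-14) + (-11) + 0 = 17 ✓
  (2) 11 > 7 ✓
  (3) 0 = 5 × 0, remainder 0 ✓
  (4) -14 = 2 × -7, remainder 0 ✓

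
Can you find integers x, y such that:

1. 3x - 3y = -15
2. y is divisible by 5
Yes

Take x = -5, y = 0. Substituting into each constraint:
  (1) 3(-5) - 3(0) = -15 ✓
  (2) 0 = 5 × 0, remainder 0 ✓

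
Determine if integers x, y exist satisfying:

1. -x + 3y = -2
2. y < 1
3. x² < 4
Yes

Take x = -1, y = -1. Substituting into each constraint:
  (1) 1 + 3(-1) = -2 ✓
  (2) -1 < 1 ✓
  (3) x² = (-1)² = 1, and 1 < 4 ✓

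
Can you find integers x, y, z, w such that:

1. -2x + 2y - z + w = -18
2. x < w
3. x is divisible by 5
Yes

Take x = 0, y = 0, z = 19, w = 1. Substituting into each constraint:
  (1) -2(0) + 2(0) + (-19) + 1 = -18 ✓
  (2) 0 < 1 ✓
  (3) 0 = 5 × 0, remainder 0 ✓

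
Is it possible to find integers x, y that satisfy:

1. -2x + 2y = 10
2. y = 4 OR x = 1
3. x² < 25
Yes

Take x = 1, y = 6. Substituting into each constraint:
  (1) -2(1) + 2(6) = 10 ✓
  (2) x = 1, target 1 ✓ (second branch holds)
  (3) x² = (1)² = 1, and 1 < 25 ✓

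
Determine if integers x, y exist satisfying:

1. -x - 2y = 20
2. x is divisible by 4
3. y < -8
Yes

Take x = 0, y = -10. Substituting into each constraint:
  (1) 0 - 2(-10) = 20 ✓
  (2) 0 = 4 × 0, remainder 0 ✓
  (3) -10 < -8 ✓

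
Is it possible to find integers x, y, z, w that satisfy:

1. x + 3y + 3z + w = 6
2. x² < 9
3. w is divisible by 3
Yes

Take x = 0, y = 0, z = 2, w = 0. Substituting into each constraint:
  (1) 0 + 3(0) + 3(2) + 0 = 6 ✓
  (2) x² = (0)² = 0, and 0 < 9 ✓
  (3) 0 = 3 × 0, remainder 0 ✓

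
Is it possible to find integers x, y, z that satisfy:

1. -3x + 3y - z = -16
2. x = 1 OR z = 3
Yes

Take x = 1, y = -3, z = 4. Substituting into each constraint:
  (1) -3(1) + 3(-3) + (-4) = -16 ✓
  (2) x = 1, target 1 ✓ (first branch holds)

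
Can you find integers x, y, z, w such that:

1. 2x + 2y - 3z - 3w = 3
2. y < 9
Yes

Take x = 0, y = 3, z = 1, w = 0. Substituting into each constraint:
  (1) 2(0) + 2(3) - 3(1) - 3(0) = 3 ✓
  (2) 3 < 9 ✓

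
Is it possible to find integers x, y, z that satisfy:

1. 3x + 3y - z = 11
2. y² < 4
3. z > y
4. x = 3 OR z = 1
Yes

Take x = 4, y = 0, z = 1. Substituting into each constraint:
  (1) 3(4) + 3(0) + (-1) = 11 ✓
  (2) y² = (0)² = 0, and 0 < 4 ✓
  (3) 1 > 0 ✓
  (4) z = 1, target 1 ✓ (second branch holds)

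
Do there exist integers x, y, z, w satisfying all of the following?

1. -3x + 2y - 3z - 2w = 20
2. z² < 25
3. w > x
Yes

Take x = -4, y = 1, z = 0, w = -3. Substituting into each constraint:
  (1) -3(-4) + 2(1) - 3(0) - 2(-3) = 20 ✓
  (2) z² = (0)² = 0, and 0 < 25 ✓
  (3) -3 > -4 ✓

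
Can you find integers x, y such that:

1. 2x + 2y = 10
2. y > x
Yes

Take x = 2, y = 3. Substituting into each constraint:
  (1) 2(2) + 2(3) = 10 ✓
  (2) 3 > 2 ✓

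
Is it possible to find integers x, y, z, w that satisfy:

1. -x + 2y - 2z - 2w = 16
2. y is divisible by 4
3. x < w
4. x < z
Yes

Take x = 0, y = 12, z = 1, w = 3. Substituting into each constraint:
  (1) 0 + 2(12) - 2(1) - 2(3) = 16 ✓
  (2) 12 = 4 × 3, remainder 0 ✓
  (3) 0 < 3 ✓
  (4) 0 < 1 ✓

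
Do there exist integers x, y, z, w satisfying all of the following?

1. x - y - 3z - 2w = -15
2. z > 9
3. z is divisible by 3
Yes

Take x = 21, y = 0, z = 12, w = 0. Substituting into each constraint:
  (1) 21 + 0 - 3(12) - 2(0) = -15 ✓
  (2) 12 > 9 ✓
  (3) 12 = 3 × 4, remainder 0 ✓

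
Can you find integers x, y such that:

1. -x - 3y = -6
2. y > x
Yes

Take x = 0, y = 2. Substituting into each constraint:
  (1) 0 - 3(2) = -6 ✓
  (2) 2 > 0 ✓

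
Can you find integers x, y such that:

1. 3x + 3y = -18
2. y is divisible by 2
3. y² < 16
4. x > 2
No

A contradictory subset is {3x + 3y = -18, y² < 16, x > 2}. No integer assignment can satisfy these jointly:

  - 3x + 3y = -18: is a linear equation tying the variables together
  - y² < 16: restricts y to |y| ≤ 3
  - x > 2: bounds one variable relative to a constant

Range argument: with x ∈ [3, ∞], y ∈ [-3, 3], the left side of the equation is at least 0, but the right side is -18 < 0. No integer solution exists.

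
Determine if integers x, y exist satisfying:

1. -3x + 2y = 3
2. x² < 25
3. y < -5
No

The full constraint system is jointly infeasible over the integers. Each constraint and what it forces:

  - -3x + 2y = 3: is a linear equation tying the variables together
  - x² < 25: restricts x to |x| ≤ 4
  - y < -5: bounds one variable relative to a constant

Range argument: with x ∈ [-4, 4], y ∈ [−∞, -6], the left side of the equation is at most 0, but the right side is 3 > 0. No integer solution exists.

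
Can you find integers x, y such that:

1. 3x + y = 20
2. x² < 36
Yes

Take x = 0, y = 20. Substituting into each constraint:
  (1) 3(0) + 20 = 20 ✓
  (2) x² = (0)² = 0, and 0 < 36 ✓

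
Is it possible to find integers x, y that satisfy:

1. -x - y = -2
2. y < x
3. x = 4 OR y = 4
Yes

Take x = 4, y = -2. Substituting into each constraint:
  (1) (-4) + 2 = -2 ✓
  (2) -2 < 4 ✓
  (3) x = 4, target 4 ✓ (first branch holds)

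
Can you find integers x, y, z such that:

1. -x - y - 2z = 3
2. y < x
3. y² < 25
Yes

Take x = 0, y = -1, z = -1. Substituting into each constraint:
  (1) 0 + 1 - 2(-1) = 3 ✓
  (2) -1 < 0 ✓
  (3) y² = (-1)² = 1, and 1 < 25 ✓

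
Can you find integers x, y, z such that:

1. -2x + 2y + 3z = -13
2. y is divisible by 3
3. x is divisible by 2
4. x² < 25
Yes

Take x = 2, y = 0, z = -3. Substituting into each constraint:
  (1) -2(2) + 2(0) + 3(-3) = -13 ✓
  (2) 0 = 3 × 0, remainder 0 ✓
  (3) 2 = 2 × 1, remainder 0 ✓
  (4) x² = (2)² = 4, and 4 < 25 ✓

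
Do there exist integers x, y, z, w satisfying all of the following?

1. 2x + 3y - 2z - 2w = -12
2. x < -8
Yes

Take x = -9, y = 2, z = 0, w = 0. Substituting into each constraint:
  (1) 2(-9) + 3(2) - 2(0) - 2(0) = -12 ✓
  (2) -9 < -8 ✓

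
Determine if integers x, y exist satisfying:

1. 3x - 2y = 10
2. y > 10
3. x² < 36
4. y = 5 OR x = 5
No

A contradictory subset is {3x - 2y = 10, y > 10, y = 5 OR x = 5}. No integer assignment can satisfy these jointly:

  - 3x - 2y = 10: is a linear equation tying the variables together
  - y > 10: bounds one variable relative to a constant
  - y = 5 OR x = 5: forces a choice: either y = 5 or x = 5

Split on the disjunction (y = 5 OR x = 5):
  • If y = 5: this contradicts the bound y ≥ 11.
  • If x = 5: with x = 5, every remaining term of the linear equation is divisible by 2, so the left side is ≡ 0 (mod 2); but the right side -5 ≡ 1 (mod 2). No integers can satisfy it.
Both branches are infeasible, so the system has no integer solution.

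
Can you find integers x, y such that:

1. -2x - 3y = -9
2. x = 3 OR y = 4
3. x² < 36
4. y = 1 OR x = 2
Yes

Take x = 3, y = 1. Substituting into each constraint:
  (1) -2(3) - 3(1) = -9 ✓
  (2) x = 3, target 3 ✓ (first branch holds)
  (3) x² = (3)² = 9, and 9 < 36 ✓
  (4) y = 1, target 1 ✓ (first branch holds)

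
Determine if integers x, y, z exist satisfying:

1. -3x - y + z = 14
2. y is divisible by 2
Yes

Take x = -4, y = -2, z = 0. Substituting into each constraint:
  (1) -3(-4) + 2 + 0 = 14 ✓
  (2) -2 = 2 × -1, remainder 0 ✓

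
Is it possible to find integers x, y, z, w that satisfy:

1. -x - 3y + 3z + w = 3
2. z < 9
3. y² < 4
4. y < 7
Yes

Take x = 0, y = 0, z = 0, w = 3. Substituting into each constraint:
  (1) 0 - 3(0) + 3(0) + 3 = 3 ✓
  (2) 0 < 9 ✓
  (3) y² = (0)² = 0, and 0 < 4 ✓
  (4) 0 < 7 ✓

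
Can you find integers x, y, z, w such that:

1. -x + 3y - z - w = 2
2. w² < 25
Yes

Take x = 0, y = 0, z = -2, w = 0. Substituting into each constraint:
  (1) 0 + 3(0) + 2 + 0 = 2 ✓
  (2) w² = (0)² = 0, and 0 < 25 ✓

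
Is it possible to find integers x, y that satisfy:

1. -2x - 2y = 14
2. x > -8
Yes

Take x = -7, y = 0. Substituting into each constraint:
  (1) -2(-7) - 2(0) = 14 ✓
  (2) -7 > -8 ✓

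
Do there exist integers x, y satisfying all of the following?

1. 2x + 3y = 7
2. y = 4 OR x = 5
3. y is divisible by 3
No

The full constraint system is jointly infeasible over the integers. Each constraint and what it forces:

  - 2x + 3y = 7: is a linear equation tying the variables together
  - y = 4 OR x = 5: forces a choice: either y = 4 or x = 5
  - y is divisible by 3: restricts y to multiples of 3

Split on the disjunction (y = 4 OR x = 5):
  • If y = 4: this contradicts the divisibility constraint — 4 is not a multiple of 3.
  • If x = 5: with x = 5, writing y = 3y', every remaining term of the linear equation is divisible by 9, so the left side is ≡ 0 (mod 9); but the right side -3 ≡ 6 (mod 9). No integers can satisfy it.
Both branches are infeasible, so the system has no integer solution.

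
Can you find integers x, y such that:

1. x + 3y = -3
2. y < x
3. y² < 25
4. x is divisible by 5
Yes

Take x = 0, y = -1. Substituting into each constraint:
  (1) 0 + 3(-1) = -3 ✓
  (2) -1 < 0 ✓
  (3) y² = (-1)² = 1, and 1 < 25 ✓
  (4) 0 = 5 × 0, remainder 0 ✓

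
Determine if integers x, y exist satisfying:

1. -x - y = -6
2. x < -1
Yes

Take x = -2, y = 8. Substituting into each constraint:
  (1) 2 + (-8) = -6 ✓
  (2) -2 < -1 ✓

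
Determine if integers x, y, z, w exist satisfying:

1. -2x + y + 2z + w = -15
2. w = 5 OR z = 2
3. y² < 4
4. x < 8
Yes

Take x = 7, y = 0, z = 2, w = -5. Substituting into each constraint:
  (1) -2(7) + 0 + 2(2) + (-5) = -15 ✓
  (2) z = 2, target 2 ✓ (second branch holds)
  (3) y² = (0)² = 0, and 0 < 4 ✓
  (4) 7 < 8 ✓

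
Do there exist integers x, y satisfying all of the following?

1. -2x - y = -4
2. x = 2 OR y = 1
Yes

Take x = 2, y = 0. Substituting into each constraint:
  (1) -2(2) + 0 = -4 ✓
  (2) x = 2, target 2 ✓ (first branch holds)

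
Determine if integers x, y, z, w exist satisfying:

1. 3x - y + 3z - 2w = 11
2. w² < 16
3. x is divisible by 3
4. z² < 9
Yes

Take x = 0, y = -11, z = 0, w = 0. Substituting into each constraint:
  (1) 3(0) + 11 + 3(0) - 2(0) = 11 ✓
  (2) w² = (0)² = 0, and 0 < 16 ✓
  (3) 0 = 3 × 0, remainder 0 ✓
  (4) z² = (0)² = 0, and 0 < 9 ✓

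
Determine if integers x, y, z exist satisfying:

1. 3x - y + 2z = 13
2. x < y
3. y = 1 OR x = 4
Yes

Take x = 4, y = 5, z = 3. Substituting into each constraint:
  (1) 3(4) + (-5) + 2(3) = 13 ✓
  (2) 4 < 5 ✓
  (3) x = 4, target 4 ✓ (second branch holds)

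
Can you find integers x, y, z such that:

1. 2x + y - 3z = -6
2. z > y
Yes

Take x = 0, y = 0, z = 2. Substituting into each constraint:
  (1) 2(0) + 0 - 3(2) = -6 ✓
  (2) 2 > 0 ✓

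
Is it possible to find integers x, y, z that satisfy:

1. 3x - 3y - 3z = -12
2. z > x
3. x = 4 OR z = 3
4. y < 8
Yes

Take x = 2, y = 3, z = 3. Substituting into each constraint:
  (1) 3(2) - 3(3) - 3(3) = -12 ✓
  (2) 3 > 2 ✓
  (3) z = 3, target 3 ✓ (second branch holds)
  (4) 3 < 8 ✓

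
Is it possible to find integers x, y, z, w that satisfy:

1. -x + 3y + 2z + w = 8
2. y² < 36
Yes

Take x = 0, y = 0, z = 4, w = 0. Substituting into each constraint:
  (1) 0 + 3(0) + 2(4) + 0 = 8 ✓
  (2) y² = (0)² = 0, and 0 < 36 ✓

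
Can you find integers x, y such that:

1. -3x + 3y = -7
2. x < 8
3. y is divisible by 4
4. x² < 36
No

Even the single constraint (-3x + 3y = -7) is infeasible over the integers.

  - -3x + 3y = -7: every term on the left is divisible by 3, so the LHS ≡ 0 (mod 3), but the RHS -7 is not — no integer solution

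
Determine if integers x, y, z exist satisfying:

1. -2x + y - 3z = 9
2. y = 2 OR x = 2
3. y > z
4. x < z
Yes

Take x = -5, y = 2, z = 1. Substituting into each constraint:
  (1) -2(-5) + 2 - 3(1) = 9 ✓
  (2) y = 2, target 2 ✓ (first branch holds)
  (3) 2 > 1 ✓
  (4) -5 < 1 ✓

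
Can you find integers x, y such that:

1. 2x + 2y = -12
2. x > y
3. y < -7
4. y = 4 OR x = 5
Yes

Take x = 5, y = -11. Substituting into each constraint:
  (1) 2(5) + 2(-11) = -12 ✓
  (2) 5 > -11 ✓
  (3) -11 < -7 ✓
  (4) x = 5, target 5 ✓ (second branch holds)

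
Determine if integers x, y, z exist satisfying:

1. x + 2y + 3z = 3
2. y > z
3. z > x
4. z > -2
Yes

Take x = -1, y = 2, z = 0. Substituting into each constraint:
  (1) (-1) + 2(2) + 3(0) = 3 ✓
  (2) 2 > 0 ✓
  (3) 0 > -1 ✓
  (4) 0 > -2 ✓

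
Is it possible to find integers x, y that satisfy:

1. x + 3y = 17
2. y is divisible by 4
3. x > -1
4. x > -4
Yes

Take x = 17, y = 0. Substituting into each constraint:
  (1) 17 + 3(0) = 17 ✓
  (2) 0 = 4 × 0, remainder 0 ✓
  (3) 17 > -1 ✓
  (4) 17 > -4 ✓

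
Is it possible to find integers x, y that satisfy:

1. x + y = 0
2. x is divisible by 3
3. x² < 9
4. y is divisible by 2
Yes

Take x = 0, y = 0. Substituting into each constraint:
  (1) 0 + 0 = 0 ✓
  (2) 0 = 3 × 0, remainder 0 ✓
  (3) x² = (0)² = 0, and 0 < 9 ✓
  (4) 0 = 2 × 0, remainder 0 ✓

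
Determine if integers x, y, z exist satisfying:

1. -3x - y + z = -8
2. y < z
Yes

Take x = 3, y = -1, z = 0. Substituting into each constraint:
  (1) -3(3) + 1 + 0 = -8 ✓
  (2) -1 < 0 ✓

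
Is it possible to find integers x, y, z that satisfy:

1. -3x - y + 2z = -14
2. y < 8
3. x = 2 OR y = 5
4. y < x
Yes

Take x = 2, y = 0, z = -4. Substituting into each constraint:
  (1) -3(2) + 0 + 2(-4) = -14 ✓
  (2) 0 < 8 ✓
  (3) x = 2, target 2 ✓ (first branch holds)
  (4) 0 < 2 ✓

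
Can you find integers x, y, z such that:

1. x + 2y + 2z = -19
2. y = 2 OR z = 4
Yes

Take x = 1, y = 2, z = -12. Substituting into each constraint:
  (1) 1 + 2(2) + 2(-12) = -19 ✓
  (2) y = 2, target 2 ✓ (first branch holds)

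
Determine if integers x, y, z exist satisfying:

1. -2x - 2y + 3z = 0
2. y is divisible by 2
Yes

Take x = 0, y = 0, z = 0. Substituting into each constraint:
  (1) -2(0) - 2(0) + 3(0) = 0 ✓
  (2) 0 = 2 × 0, remainder 0 ✓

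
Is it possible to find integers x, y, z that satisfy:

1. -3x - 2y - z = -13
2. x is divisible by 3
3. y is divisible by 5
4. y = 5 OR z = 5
Yes

Take x = 6, y = -5, z = 5. Substituting into each constraint:
  (1) -3(6) - 2(-5) + (-5) = -13 ✓
  (2) 6 = 3 × 2, remainder 0 ✓
  (3) -5 = 5 × -1, remainder 0 ✓
  (4) z = 5, target 5 ✓ (second branch holds)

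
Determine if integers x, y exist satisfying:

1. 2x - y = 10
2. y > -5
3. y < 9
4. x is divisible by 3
Yes

Take x = 3, y = -4. Substituting into each constraint:
  (1) 2(3) + 4 = 10 ✓
  (2) -4 > -5 ✓
  (3) -4 < 9 ✓
  (4) 3 = 3 × 1, remainder 0 ✓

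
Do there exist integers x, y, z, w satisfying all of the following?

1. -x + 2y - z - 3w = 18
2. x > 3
Yes

Take x = 4, y = 11, z = 0, w = 0. Substituting into each constraint:
  (1) (-4) + 2(11) + 0 - 3(0) = 18 ✓
  (2) 4 > 3 ✓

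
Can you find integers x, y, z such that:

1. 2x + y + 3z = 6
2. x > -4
Yes

Take x = 3, y = 0, z = 0. Substituting into each constraint:
  (1) 2(3) + 0 + 3(0) = 6 ✓
  (2) 3 > -4 ✓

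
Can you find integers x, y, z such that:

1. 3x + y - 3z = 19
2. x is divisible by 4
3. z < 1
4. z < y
Yes

Take x = 4, y = -2, z = -3. Substituting into each constraint:
  (1) 3(4) + (-2) - 3(-3) = 19 ✓
  (2) 4 = 4 × 1, remainder 0 ✓
  (3) -3 < 1 ✓
  (4) -3 < -2 ✓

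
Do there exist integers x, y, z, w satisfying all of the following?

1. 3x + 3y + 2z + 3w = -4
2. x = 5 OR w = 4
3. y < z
Yes

Take x = -6, y = 0, z = 1, w = 4. Substituting into each constraint:
  (1) 3(-6) + 3(0) + 2(1) + 3(4) = -4 ✓
  (2) w = 4, target 4 ✓ (second branch holds)
  (3) 0 < 1 ✓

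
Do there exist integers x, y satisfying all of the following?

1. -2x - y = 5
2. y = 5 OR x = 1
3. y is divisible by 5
Yes

Take x = -5, y = 5. Substituting into each constraint:
  (1) -2(-5) + (-5) = 5 ✓
  (2) y = 5, target 5 ✓ (first branch holds)
  (3) 5 = 5 × 1, remainder 0 ✓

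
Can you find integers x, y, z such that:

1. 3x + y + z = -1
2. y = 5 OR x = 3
Yes

Take x = 3, y = 0, z = -10. Substituting into each constraint:
  (1) 3(3) + 0 + (-10) = -1 ✓
  (2) x = 3, target 3 ✓ (second branch holds)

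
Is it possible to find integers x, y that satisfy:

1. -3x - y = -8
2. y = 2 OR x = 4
Yes

Take x = 2, y = 2. Substituting into each constraint:
  (1) -3(2) + (-2) = -8 ✓
  (2) y = 2, target 2 ✓ (first branch holds)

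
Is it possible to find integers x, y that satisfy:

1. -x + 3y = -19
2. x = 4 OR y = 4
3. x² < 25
Yes

Take x = 4, y = -5. Substituting into each constraint:
  (1) (-4) + 3(-5) = -19 ✓
  (2) x = 4, target 4 ✓ (first branch holds)
  (3) x² = (4)² = 16, and 16 < 25 ✓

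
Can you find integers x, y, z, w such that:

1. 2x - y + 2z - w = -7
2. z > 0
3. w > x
Yes

Take x = -1, y = 7, z = 1, w = 0. Substituting into each constraint:
  (1) 2(-1) + (-7) + 2(1) + 0 = -7 ✓
  (2) 1 > 0 ✓
  (3) 0 > -1 ✓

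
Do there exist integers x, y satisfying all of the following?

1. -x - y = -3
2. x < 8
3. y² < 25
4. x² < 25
Yes

Take x = 3, y = 0. Substituting into each constraint:
  (1) (-3) + 0 = -3 ✓
  (2) 3 < 8 ✓
  (3) y² = (0)² = 0, and 0 < 25 ✓
  (4) x² = (3)² = 9, and 9 < 25 ✓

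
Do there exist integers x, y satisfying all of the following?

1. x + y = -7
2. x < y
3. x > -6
Yes

Take x = -5, y = -2. Substituting into each constraint:
  (1) (-5) + (-2) = -7 ✓
  (2) -5 < -2 ✓
  (3) -5 > -6 ✓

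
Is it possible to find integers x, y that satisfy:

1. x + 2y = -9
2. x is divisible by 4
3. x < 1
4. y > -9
No

A contradictory subset is {x + 2y = -9, x is divisible by 4}. No integer assignment can satisfy these jointly:

  - x + 2y = -9: is a linear equation tying the variables together
  - x is divisible by 4: restricts x to multiples of 4

Modular obstruction: writing x = 4x', every remaining term of the linear equation is divisible by 2, so the left side is ≡ 0 (mod 2); but the right side -9 ≡ 1 (mod 2). No integers can satisfy it.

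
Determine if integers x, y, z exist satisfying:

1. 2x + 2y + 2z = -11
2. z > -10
No

Even the single constraint (2x + 2y + 2z = -11) is infeasible over the integers.

  - 2x + 2y + 2z = -11: every term on the left is divisible by 2, so the LHS ≡ 0 (mod 2), but the RHS -11 is not — no integer solution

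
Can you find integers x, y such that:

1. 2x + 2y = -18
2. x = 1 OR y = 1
Yes

Take x = 1, y = -10. Substituting into each constraint:
  (1) 2(1) + 2(-10) = -18 ✓
  (2) x = 1, target 1 ✓ (first branch holds)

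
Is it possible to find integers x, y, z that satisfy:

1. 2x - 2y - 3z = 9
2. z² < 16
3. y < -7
Yes

Take x = 0, y = -9, z = 3. Substituting into each constraint:
  (1) 2(0) - 2(-9) - 3(3) = 9 ✓
  (2) z² = (3)² = 9, and 9 < 16 ✓
  (3) -9 < -7 ✓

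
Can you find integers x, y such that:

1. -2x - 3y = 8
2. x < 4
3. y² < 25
Yes

Take x = -4, y = 0. Substituting into each constraint:
  (1) -2(-4) - 3(0) = 8 ✓
  (2) -4 < 4 ✓
  (3) y² = (0)² = 0, and 0 < 25 ✓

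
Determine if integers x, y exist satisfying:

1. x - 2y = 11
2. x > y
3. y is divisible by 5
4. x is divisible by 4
No

A contradictory subset is {x - 2y = 11, x is divisible by 4}. No integer assignment can satisfy these jointly:

  - x - 2y = 11: is a linear equation tying the variables together
  - x is divisible by 4: restricts x to multiples of 4

Modular obstruction: writing x = 4x', every remaining term of the linear equation is divisible by 2, so the left side is ≡ 0 (mod 2); but the right side 11 ≡ 1 (mod 2). No integers can satisfy it.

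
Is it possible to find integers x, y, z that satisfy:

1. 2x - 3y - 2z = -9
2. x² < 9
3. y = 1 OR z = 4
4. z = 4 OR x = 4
Yes

Take x = 1, y = 1, z = 4. Substituting into each constraint:
  (1) 2(1) - 3(1) - 2(4) = -9 ✓
  (2) x² = (1)² = 1, and 1 < 9 ✓
  (3) y = 1, target 1 ✓ (first branch holds)
  (4) z = 4, target 4 ✓ (first branch holds)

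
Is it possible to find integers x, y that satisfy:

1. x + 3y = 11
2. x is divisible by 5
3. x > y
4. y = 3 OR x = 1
No

A contradictory subset is {x + 3y = 11, x > y, y = 3 OR x = 1}. No integer assignment can satisfy these jointly:

  - x + 3y = 11: is a linear equation tying the variables together
  - x > y: bounds one variable relative to another variable
  - y = 3 OR x = 1: forces a choice: either y = 3 or x = 1

Split on the disjunction (y = 3 OR x = 1):
  • If y = 3: the equation forces x = 2, giving (y, x) = (3, 2), which violates x > y.
  • If x = 1: with x = 1, every remaining term of the linear equation is divisible by 3, so the left side is ≡ 0 (mod 3); but the right side 10 ≡ 1 (mod 3). No integers can satisfy it.
Both branches are infeasible, so the system has no integer solution.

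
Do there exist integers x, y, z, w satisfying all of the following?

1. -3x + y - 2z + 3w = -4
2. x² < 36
Yes

Take x = 0, y = 0, z = 2, w = 0. Substituting into each constraint:
  (1) -3(0) + 0 - 2(2) + 3(0) = -4 ✓
  (2) x² = (0)² = 0, and 0 < 36 ✓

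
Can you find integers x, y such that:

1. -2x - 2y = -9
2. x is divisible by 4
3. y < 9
No

Even the single constraint (-2x - 2y = -9) is infeasible over the integers.

  - -2x - 2y = -9: every term on the left is divisible by 2, so the LHS ≡ 0 (mod 2), but the RHS -9 is not — no integer solution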